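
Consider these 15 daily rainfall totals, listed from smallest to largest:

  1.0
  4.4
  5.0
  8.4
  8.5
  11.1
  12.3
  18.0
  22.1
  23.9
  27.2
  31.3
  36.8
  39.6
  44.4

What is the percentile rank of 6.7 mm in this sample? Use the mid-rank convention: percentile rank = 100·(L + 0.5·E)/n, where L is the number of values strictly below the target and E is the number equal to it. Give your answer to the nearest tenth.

20.0

Count below 6.7: L = 3; count equal: E = 0; n = 15.
Percentile rank = 100·(3 + 0.5·0)/15 = 100·3/15 = 20.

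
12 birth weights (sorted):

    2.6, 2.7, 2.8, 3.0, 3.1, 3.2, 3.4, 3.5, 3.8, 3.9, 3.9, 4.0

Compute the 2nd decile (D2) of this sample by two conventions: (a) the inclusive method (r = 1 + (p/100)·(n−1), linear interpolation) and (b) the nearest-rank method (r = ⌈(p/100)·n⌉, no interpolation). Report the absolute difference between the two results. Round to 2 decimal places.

0.04

n = 12.
(a) r = 3.2; between ranks 3 (2.8) and 4 (3.0): 2.84.
(b) the nearest-rank method: rank 3 → 2.8.
|2.84 − 2.8| = 0.04.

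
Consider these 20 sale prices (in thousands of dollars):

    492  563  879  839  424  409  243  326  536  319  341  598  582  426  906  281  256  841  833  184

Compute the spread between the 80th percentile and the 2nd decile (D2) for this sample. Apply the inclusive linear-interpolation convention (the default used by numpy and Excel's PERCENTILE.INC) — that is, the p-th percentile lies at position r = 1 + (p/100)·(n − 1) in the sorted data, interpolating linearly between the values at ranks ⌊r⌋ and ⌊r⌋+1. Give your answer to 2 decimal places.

522.80

Sorted: 184, 243, 256, 281, 319, 326, 341, 409, 424, 426, 492, 536, 563, 582, 598, 833, 839, 841, 879, 906.
n = 20.
P20: r = 4.8; ranks 4–5 are 281, 319; interpolating gives 311.4.
P80: r = 16.2; ranks 16–17 are 833, 839; interpolating gives 834.2.
Difference: 834.2 − 311.4 = 522.8.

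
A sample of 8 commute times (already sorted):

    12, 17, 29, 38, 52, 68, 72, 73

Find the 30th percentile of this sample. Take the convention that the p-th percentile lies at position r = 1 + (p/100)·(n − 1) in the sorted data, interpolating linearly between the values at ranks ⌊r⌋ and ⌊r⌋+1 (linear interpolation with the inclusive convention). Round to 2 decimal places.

29.90

n = 8.
r = 1 + (30/100)·(8 − 1) = 1 + 2.1 = 3.1.
Rank 3 is 29 and rank 4 is 38.
Interpolate: 29 + 0.1·(38 − 29) = 29 + 0.1·9 = 29.9.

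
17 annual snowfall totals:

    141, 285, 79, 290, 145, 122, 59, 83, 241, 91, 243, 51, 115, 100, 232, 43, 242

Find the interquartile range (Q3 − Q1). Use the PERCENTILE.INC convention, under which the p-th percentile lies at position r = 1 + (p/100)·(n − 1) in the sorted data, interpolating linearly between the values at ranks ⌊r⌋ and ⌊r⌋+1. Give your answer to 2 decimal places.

158.00

Sorted: 43, 51, 59, 79, 83, 91, 100, 115, 122, 141, 145, 232, 241, 242, 243, 285, 290.
n = 17.
P25: r = 5 (integer) → 83.
P75: r = 13 (integer) → 241.
Difference: 241 − 83 = 158.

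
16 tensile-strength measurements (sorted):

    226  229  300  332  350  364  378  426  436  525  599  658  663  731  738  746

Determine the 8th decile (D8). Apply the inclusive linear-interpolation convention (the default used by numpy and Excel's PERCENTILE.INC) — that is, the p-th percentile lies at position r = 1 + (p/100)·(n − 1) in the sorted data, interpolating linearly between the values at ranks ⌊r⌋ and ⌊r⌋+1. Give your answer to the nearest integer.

663

n = 16.
r = 1 + (80/100)·(16 − 1) = 1 + 12 = 13.
r is an integer, so P80 is the value at rank 13: 663.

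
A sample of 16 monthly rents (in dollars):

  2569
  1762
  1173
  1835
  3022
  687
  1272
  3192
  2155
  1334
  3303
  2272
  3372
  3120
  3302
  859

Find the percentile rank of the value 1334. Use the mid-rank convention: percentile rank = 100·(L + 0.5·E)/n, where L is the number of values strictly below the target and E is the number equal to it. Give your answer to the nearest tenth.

28.1

Sorted: 687, 859, 1173, 1272, 1334, 1762, 1835, 2155, 2272, 2569, 3022, 3120, 3192, 3302, 3303, 3372.
Count below 1334: L = 4; count equal: E = 1; n = 16.
Percentile rank = 100·(4 + 0.5·1)/16 = 100·4.5/16 = 28.12.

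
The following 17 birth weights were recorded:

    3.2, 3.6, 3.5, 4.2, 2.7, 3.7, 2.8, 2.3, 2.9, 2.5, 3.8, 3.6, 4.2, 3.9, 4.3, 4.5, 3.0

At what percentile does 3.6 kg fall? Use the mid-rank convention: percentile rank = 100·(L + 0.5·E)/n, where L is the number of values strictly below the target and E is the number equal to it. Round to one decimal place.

52.9

Sorted: 2.3, 2.5, 2.7, 2.8, 2.9, 3.0, 3.2, 3.5, 3.6, 3.6, 3.7, 3.8, 3.9, 4.2, 4.2, 4.3, 4.5.
Count below 3.6: L = 8; count equal: E = 2; n = 17.
Percentile rank = 100·(8 + 0.5·2)/17 = 100·9/17 = 52.94.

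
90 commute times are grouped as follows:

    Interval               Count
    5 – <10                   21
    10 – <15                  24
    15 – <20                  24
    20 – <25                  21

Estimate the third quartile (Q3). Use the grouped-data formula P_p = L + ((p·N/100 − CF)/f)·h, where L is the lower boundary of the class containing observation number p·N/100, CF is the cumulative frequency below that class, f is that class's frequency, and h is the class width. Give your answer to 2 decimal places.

N = 90; target position k = 75/100 · 90 = 67.5.
Cumulative frequencies: 21, 45, 69, 90.
Observation 67.5 falls in the class 15 – <20.
L = 15, CF = 45, f = 24, h = 5.
P75 = 15 + ((67.5 − 45)/24)·5 = 15 + 4.6875 = 19.6875.

19.69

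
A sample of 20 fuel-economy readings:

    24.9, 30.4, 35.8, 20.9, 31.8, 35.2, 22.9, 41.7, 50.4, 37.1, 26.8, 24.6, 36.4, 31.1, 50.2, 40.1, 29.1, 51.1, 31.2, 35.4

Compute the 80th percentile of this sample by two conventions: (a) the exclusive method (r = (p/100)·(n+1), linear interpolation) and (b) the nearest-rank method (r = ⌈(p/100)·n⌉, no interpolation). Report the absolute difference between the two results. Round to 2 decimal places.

Sorted: 20.9, 22.9, 24.6, 24.9, 26.8, 29.1, 30.4, 31.1, 31.2, 31.8, 35.2, 35.4, 35.8, 36.4, 37.1, 40.1, 41.7, 50.2, 50.4, 51.1.
n = 20.
(a) r = 16.8; between ranks 16 (40.1) and 17 (41.7): 41.38.
(b) the nearest-rank method: rank 16 → 40.1.
|41.38 − 40.1| = 1.28.

1.28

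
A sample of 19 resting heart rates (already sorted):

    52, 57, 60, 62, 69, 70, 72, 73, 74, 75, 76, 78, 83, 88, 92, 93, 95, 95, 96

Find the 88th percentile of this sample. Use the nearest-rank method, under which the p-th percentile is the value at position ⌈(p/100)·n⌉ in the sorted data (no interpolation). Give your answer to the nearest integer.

95

n = 19.
Position = ⌈88/100 · 19⌉ = ⌈16.72⌉ = 17.
The value at rank 17 is 95.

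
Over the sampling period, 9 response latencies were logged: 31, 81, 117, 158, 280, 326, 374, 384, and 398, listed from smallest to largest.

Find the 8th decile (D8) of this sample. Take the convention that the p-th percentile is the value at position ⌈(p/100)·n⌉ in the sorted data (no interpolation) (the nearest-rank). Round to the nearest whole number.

n = 9.
Position = ⌈80/100 · 9⌉ = ⌈7.2⌉ = 8.
The value at rank 8 is 384.

384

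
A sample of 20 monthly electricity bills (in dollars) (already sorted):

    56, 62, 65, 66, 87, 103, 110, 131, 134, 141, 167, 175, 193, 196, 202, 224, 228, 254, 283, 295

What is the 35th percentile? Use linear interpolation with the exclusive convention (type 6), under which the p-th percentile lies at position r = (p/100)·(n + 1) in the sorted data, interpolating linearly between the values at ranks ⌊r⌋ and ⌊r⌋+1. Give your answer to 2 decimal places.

117.35

n = 20.
r = (35/100)·(20 + 1) = 7.35.
Rank 7 is 110 and rank 8 is 131.
Interpolate: 110 + 0.35·(131 − 110) = 110 + 0.35·21 = 117.35.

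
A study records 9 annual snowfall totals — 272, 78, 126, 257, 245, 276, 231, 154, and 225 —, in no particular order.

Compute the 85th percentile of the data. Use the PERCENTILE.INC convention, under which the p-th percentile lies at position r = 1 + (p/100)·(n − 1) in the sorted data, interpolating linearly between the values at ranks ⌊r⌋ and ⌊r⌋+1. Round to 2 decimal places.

Sorted: 78, 126, 154, 225, 231, 245, 257, 272, 276.
n = 9.
r = 1 + (85/100)·(9 − 1) = 1 + 6.8 = 7.8.
Rank 7 is 257 and rank 8 is 272.
Interpolate: 257 + 0.8·(272 − 257) = 257 + 0.8·15 = 269.

269.00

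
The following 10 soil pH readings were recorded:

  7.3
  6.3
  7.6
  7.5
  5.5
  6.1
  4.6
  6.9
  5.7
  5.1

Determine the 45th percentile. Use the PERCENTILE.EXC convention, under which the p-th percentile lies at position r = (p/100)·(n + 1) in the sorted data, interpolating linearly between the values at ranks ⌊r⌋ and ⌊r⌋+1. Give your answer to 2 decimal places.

6.08

Sorted: 4.6, 5.1, 5.5, 5.7, 6.1, 6.3, 6.9, 7.3, 7.5, 7.6.
n = 10.
r = (45/100)·(10 + 1) = 4.95.
Rank 4 is 5.7 and rank 5 is 6.1.
Interpolate: 5.7 + 0.95·(6.1 − 5.7) = 5.7 + 0.95·0.4 = 6.08.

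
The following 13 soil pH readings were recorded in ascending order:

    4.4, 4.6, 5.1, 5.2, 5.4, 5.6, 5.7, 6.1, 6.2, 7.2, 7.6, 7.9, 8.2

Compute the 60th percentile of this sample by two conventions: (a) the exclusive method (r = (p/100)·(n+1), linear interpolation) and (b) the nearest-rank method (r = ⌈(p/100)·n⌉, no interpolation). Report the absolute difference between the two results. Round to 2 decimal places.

n = 13.
(a) r = 8.4; between ranks 8 (6.1) and 9 (6.2): 6.14.
(b) the nearest-rank method: rank 8 → 6.1.
|6.14 − 6.1| = 0.04.

0.04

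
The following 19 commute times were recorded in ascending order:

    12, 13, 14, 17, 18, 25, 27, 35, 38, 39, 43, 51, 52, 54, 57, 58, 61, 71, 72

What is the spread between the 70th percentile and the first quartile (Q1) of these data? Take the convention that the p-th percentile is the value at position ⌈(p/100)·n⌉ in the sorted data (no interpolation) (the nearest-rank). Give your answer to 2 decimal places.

n = 19.
P25: rank ⌈25/100·19⌉ = 5 → 18.
P70: rank ⌈70/100·19⌉ = 14 → 54.
Difference: 54 − 18 = 36.

36.00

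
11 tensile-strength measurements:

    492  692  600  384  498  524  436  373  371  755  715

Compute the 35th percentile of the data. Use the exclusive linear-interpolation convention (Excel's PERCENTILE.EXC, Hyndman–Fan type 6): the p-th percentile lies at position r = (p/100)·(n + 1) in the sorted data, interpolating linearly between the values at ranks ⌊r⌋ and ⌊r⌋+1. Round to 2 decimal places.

447.20

Sorted: 371, 373, 384, 436, 492, 498, 524, 600, 692, 715, 755.
n = 11.
r = (35/100)·(11 + 1) = 4.2.
Rank 4 is 436 and rank 5 is 492.
Interpolate: 436 + 0.2·(492 − 436) = 436 + 0.2·56 = 447.2.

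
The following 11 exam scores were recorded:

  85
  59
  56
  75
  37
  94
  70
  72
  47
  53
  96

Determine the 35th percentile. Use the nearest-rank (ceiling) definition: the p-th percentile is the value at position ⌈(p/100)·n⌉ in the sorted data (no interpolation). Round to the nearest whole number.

56

Sorted: 37, 47, 53, 56, 59, 70, 72, 75, 85, 94, 96.
n = 11.
Position = ⌈35/100 · 11⌉ = ⌈3.85⌉ = 4.
The value at rank 4 is 56.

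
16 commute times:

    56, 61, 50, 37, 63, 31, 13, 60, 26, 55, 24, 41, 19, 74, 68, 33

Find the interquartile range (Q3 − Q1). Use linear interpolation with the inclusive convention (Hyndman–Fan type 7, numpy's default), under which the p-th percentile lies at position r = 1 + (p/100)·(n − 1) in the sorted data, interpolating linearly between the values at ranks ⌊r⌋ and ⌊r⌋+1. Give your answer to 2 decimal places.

30.50

Sorted: 13, 19, 24, 26, 31, 33, 37, 41, 50, 55, 56, 60, 61, 63, 68, 74.
n = 16.
P25: r = 4.75; ranks 4–5 are 26, 31; interpolating gives 29.75.
P75: r = 12.25; ranks 12–13 are 60, 61; interpolating gives 60.25.
Difference: 60.25 − 29.75 = 30.5.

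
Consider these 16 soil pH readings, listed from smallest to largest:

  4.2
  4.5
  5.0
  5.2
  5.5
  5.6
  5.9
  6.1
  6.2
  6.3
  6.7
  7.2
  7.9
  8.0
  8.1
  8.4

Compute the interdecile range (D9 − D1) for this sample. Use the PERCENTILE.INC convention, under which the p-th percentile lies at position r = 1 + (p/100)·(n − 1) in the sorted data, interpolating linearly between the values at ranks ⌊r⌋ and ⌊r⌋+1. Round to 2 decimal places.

n = 16.
P10: r = 2.5; ranks 2–3 are 4.5, 5.0; interpolating gives 4.75.
P90: r = 14.5; ranks 14–15 are 8.0, 8.1; interpolating gives 8.05.
Difference: 8.05 − 4.75 = 3.3.

3.30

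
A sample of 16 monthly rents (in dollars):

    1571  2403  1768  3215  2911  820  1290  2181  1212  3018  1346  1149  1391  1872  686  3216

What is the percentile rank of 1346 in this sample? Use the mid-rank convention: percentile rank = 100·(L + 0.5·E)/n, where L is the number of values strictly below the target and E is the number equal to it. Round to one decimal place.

Sorted: 686, 820, 1149, 1212, 1290, 1346, 1391, 1571, 1768, 1872, 2181, 2403, 2911, 3018, 3215, 3216.
Count below 1346: L = 5; count equal: E = 1; n = 16.
Percentile rank = 100·(5 + 0.5·1)/16 = 100·5.5/16 = 34.38.

34.4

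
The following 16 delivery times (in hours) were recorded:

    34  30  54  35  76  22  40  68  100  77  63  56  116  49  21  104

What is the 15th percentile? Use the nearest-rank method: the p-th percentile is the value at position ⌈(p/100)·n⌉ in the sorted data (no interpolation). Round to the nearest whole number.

Sorted: 21, 22, 30, 34, 35, 40, 49, 54, 56, 63, 68, 76, 77, 100, 104, 116.
n = 16.
Position = ⌈15/100 · 16⌉ = ⌈2.4⌉ = 3.
The value at rank 3 is 30.

30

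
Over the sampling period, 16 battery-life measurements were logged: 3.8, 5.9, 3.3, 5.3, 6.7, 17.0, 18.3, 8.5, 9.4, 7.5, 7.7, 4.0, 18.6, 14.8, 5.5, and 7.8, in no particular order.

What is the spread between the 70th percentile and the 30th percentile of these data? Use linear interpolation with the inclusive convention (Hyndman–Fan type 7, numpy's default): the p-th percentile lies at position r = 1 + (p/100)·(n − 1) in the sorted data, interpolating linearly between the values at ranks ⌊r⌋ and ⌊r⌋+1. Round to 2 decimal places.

3.25

Sorted: 3.3, 3.8, 4.0, 5.3, 5.5, 5.9, 6.7, 7.5, 7.7, 7.8, 8.5, 9.4, 14.8, 17.0, 18.3, 18.6.
n = 16.
P30: r = 5.5; ranks 5–6 are 5.5, 5.9; interpolating gives 5.7.
P70: r = 11.5; ranks 11–12 are 8.5, 9.4; interpolating gives 8.95.
Difference: 8.95 − 5.7 = 3.25.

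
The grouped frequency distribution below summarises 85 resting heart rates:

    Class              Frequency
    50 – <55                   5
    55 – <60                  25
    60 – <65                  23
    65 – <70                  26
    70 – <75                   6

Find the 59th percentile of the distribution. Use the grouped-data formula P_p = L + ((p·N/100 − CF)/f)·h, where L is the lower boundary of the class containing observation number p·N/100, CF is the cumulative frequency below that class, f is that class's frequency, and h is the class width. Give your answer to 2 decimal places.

64.38

N = 85; target position k = 59/100 · 85 = 50.15.
Cumulative frequencies: 5, 30, 53, 79, 85.
Observation 50.15 falls in the class 60 – <65.
L = 60, CF = 30, f = 23, h = 5.
P59 = 60 + ((50.15 − 30)/23)·5 = 60 + 4.38043 = 64.3804.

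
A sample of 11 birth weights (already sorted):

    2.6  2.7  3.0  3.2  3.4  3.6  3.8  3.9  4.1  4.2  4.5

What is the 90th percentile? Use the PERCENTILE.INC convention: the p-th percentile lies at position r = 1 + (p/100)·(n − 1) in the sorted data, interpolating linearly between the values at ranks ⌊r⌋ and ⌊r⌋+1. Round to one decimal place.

n = 11.
r = 1 + (90/100)·(11 − 1) = 1 + 9 = 10.
r is an integer, so P90 is the value at rank 10: 4.2.

4.2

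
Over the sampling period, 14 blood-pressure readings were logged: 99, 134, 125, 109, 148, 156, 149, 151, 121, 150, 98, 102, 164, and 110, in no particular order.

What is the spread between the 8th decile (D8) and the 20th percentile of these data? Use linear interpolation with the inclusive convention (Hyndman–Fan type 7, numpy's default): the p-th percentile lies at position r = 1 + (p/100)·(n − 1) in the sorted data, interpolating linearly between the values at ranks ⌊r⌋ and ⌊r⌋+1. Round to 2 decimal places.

44.20

Sorted: 98, 99, 102, 109, 110, 121, 125, 134, 148, 149, 150, 151, 156, 164.
n = 14.
P20: r = 3.6; ranks 3–4 are 102, 109; interpolating gives 106.2.
P80: r = 11.4; ranks 11–12 are 150, 151; interpolating gives 150.4.
Difference: 150.4 − 106.2 = 44.2.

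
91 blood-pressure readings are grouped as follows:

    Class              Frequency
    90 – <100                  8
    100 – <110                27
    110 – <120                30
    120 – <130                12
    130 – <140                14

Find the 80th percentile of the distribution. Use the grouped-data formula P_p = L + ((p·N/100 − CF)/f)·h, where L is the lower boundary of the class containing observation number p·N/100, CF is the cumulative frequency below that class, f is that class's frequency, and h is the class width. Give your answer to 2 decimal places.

N = 91; target position k = 80/100 · 91 = 72.8.
Cumulative frequencies: 8, 35, 65, 77, 91.
Observation 72.8 falls in the class 120 – <130.
L = 120, CF = 65, f = 12, h = 10.
P80 = 120 + ((72.8 − 65)/12)·10 = 120 + 6.5 = 126.5.

126.50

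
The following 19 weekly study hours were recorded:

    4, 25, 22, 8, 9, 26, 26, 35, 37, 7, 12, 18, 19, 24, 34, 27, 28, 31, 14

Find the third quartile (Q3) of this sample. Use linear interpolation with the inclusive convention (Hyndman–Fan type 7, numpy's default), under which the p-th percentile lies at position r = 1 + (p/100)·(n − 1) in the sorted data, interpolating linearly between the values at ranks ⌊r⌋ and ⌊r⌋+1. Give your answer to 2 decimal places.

27.50

Sorted: 4, 7, 8, 9, 12, 14, 18, 19, 22, 24, 25, 26, 26, 27, 28, 31, 34, 35, 37.
n = 19.
r = 1 + (75/100)·(19 − 1) = 1 + 13.5 = 14.5.
Rank 14 is 27 and rank 15 is 28.
Interpolate: 27 + 0.5·(28 − 27) = 27 + 0.5·1 = 27.5.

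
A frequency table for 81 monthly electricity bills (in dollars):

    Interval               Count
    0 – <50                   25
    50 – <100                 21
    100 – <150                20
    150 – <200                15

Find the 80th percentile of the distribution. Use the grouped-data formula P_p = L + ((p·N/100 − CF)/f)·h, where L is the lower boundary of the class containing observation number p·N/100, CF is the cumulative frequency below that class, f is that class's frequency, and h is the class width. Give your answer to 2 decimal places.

N = 81; target position k = 80/100 · 81 = 64.8.
Cumulative frequencies: 25, 46, 66, 81.
Observation 64.8 falls in the class 100 – <150.
L = 100, CF = 46, f = 20, h = 50.
P80 = 100 + ((64.8 − 46)/20)·50 = 100 + 47 = 147.

147.00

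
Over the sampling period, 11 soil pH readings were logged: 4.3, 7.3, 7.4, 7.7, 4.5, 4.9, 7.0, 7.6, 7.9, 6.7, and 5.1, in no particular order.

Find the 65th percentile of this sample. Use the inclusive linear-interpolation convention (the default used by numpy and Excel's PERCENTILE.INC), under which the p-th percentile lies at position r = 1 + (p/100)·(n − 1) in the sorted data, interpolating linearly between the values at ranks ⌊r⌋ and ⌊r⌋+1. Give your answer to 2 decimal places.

7.35

Sorted: 4.3, 4.5, 4.9, 5.1, 6.7, 7.0, 7.3, 7.4, 7.6, 7.7, 7.9.
n = 11.
r = 1 + (65/100)·(11 − 1) = 1 + 6.5 = 7.5.
Rank 7 is 7.3 and rank 8 is 7.4.
Interpolate: 7.3 + 0.5·(7.4 − 7.3) = 7.3 + 0.5·0.1 = 7.35.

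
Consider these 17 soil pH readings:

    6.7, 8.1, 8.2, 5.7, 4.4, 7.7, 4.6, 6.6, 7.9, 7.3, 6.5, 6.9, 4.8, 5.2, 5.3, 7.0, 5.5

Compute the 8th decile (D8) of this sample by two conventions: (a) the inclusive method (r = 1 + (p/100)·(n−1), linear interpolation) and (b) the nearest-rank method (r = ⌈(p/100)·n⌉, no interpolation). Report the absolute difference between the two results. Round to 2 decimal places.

0.08

Sorted: 4.4, 4.6, 4.8, 5.2, 5.3, 5.5, 5.7, 6.5, 6.6, 6.7, 6.9, 7.0, 7.3, 7.7, 7.9, 8.1, 8.2.
n = 17.
(a) r = 13.8; between ranks 13 (7.3) and 14 (7.7): 7.62.
(b) the nearest-rank method: rank 14 → 7.7.
|7.62 − 7.7| = 0.08.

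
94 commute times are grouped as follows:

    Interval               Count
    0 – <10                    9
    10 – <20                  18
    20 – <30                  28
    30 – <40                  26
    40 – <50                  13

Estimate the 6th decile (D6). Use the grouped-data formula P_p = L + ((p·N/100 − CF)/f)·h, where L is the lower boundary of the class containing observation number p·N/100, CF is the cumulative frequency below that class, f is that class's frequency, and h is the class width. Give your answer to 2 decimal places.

N = 94; target position k = 60/100 · 94 = 56.4.
Cumulative frequencies: 9, 27, 55, 81, 94.
Observation 56.4 falls in the class 30 – <40.
L = 30, CF = 55, f = 26, h = 10.
P60 = 30 + ((56.4 − 55)/26)·10 = 30 + 0.538462 = 30.5385.

30.54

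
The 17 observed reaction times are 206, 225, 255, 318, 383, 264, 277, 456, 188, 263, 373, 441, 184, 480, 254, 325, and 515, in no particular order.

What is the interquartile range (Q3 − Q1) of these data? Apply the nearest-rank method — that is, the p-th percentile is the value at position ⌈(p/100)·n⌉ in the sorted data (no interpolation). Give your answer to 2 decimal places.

129.00

Sorted: 184, 188, 206, 225, 254, 255, 263, 264, 277, 318, 325, 373, 383, 441, 456, 480, 515.
n = 17.
P25: rank ⌈25/100·17⌉ = 5 → 254.
P75: rank ⌈75/100·17⌉ = 13 → 383.
Difference: 383 − 254 = 129.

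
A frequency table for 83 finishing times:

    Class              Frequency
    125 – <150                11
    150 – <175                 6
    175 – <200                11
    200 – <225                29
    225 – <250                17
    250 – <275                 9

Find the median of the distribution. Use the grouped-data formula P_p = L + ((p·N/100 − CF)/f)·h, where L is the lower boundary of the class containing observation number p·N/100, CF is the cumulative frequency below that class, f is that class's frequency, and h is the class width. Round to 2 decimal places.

N = 83; target position k = 50/100 · 83 = 41.5.
Cumulative frequencies: 11, 17, 28, 57, 74, 83.
Observation 41.5 falls in the class 200 – <225.
L = 200, CF = 28, f = 29, h = 25.
P50 = 200 + ((41.5 − 28)/29)·25 = 200 + 11.6379 = 211.638.

211.64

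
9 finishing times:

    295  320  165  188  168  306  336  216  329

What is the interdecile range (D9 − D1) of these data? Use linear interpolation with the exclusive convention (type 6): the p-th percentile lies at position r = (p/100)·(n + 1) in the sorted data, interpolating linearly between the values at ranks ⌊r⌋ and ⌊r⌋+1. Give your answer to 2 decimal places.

Sorted: 165, 168, 188, 216, 295, 306, 320, 329, 336.
n = 9.
P10: r = 1 (integer) → 165.
P90: r = 9 (integer) → 336.
Difference: 336 − 165 = 171.

171.00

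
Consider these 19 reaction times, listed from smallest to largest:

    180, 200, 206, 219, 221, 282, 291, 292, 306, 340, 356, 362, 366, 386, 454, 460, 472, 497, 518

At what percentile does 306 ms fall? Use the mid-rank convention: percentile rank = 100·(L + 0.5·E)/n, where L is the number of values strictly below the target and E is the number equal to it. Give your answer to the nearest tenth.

Count below 306: L = 8; count equal: E = 1; n = 19.
Percentile rank = 100·(8 + 0.5·1)/19 = 100·8.5/19 = 44.74.

44.7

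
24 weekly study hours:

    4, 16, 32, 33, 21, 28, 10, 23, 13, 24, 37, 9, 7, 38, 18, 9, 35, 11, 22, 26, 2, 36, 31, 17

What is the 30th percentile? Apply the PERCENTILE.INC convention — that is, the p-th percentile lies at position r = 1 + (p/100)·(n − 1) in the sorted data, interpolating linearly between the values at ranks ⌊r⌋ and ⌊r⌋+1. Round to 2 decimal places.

12.80

Sorted: 2, 4, 7, 9, 9, 10, 11, 13, 16, 17, 18, 21, 22, 23, 24, 26, 28, 31, 32, 33, 35, 36, 37, 38.
n = 24.
r = 1 + (30/100)·(24 − 1) = 1 + 6.9 = 7.9.
Rank 7 is 11 and rank 8 is 13.
Interpolate: 11 + 0.9·(13 − 11) = 11 + 0.9·2 = 12.8.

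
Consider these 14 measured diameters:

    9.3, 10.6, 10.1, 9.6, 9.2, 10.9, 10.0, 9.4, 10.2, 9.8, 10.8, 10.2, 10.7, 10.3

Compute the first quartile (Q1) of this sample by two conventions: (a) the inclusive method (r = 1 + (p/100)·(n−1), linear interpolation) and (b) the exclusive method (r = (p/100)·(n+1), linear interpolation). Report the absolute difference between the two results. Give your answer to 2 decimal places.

0.10

Sorted: 9.2, 9.3, 9.4, 9.6, 9.8, 10.0, 10.1, 10.2, 10.2, 10.3, 10.6, 10.7, 10.8, 10.9.
n = 14.
(a) r = 4.25; between ranks 4 (9.6) and 5 (9.8): 9.65.
(b) r = 3.75; between ranks 3 (9.4) and 4 (9.6): 9.55.
|9.65 − 9.55| = 0.1.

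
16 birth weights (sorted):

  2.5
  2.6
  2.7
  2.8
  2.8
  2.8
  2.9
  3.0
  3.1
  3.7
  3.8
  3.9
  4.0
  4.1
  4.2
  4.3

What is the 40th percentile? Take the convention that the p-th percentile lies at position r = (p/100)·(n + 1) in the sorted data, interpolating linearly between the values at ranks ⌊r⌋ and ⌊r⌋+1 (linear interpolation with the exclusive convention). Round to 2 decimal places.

n = 16.
r = (40/100)·(16 + 1) = 6.8.
Rank 6 is 2.8 and rank 7 is 2.9.
Interpolate: 2.8 + 0.8·(2.9 − 2.8) = 2.8 + 0.8·0.1 = 2.88.

2.88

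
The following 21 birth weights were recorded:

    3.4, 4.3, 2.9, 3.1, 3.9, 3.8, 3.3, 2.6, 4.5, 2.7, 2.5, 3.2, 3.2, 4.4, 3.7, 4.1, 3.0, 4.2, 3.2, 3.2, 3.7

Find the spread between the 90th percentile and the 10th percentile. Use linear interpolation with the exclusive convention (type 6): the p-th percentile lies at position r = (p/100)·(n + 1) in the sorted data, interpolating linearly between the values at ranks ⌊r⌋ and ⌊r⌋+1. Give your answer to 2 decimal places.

Sorted: 2.5, 2.6, 2.7, 2.9, 3.0, 3.1, 3.2, 3.2, 3.2, 3.2, 3.3, 3.4, 3.7, 3.7, 3.8, 3.9, 4.1, 4.2, 4.3, 4.4, 4.5.
n = 21.
P10: r = 2.2; ranks 2–3 are 2.6, 2.7; interpolating gives 2.62.
P90: r = 19.8; ranks 19–20 are 4.3, 4.4; interpolating gives 4.38.
Difference: 4.38 − 2.62 = 1.76.

1.76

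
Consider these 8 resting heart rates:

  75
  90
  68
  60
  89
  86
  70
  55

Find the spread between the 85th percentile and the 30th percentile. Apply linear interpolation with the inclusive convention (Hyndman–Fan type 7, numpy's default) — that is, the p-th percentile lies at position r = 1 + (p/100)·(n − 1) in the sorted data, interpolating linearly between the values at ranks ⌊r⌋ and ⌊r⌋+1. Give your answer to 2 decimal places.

Sorted: 55, 60, 68, 70, 75, 86, 89, 90.
n = 8.
P30: r = 3.1; ranks 3–4 are 68, 70; interpolating gives 68.2.
P85: r = 6.95; ranks 6–7 are 86, 89; interpolating gives 88.85.
Difference: 88.85 − 68.2 = 20.65.

20.65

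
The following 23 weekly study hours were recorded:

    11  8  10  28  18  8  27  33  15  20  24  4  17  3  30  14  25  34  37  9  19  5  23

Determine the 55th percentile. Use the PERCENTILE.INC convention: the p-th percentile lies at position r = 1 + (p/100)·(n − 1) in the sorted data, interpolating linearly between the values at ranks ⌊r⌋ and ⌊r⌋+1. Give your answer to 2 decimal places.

Sorted: 3, 4, 5, 8, 8, 9, 10, 11, 14, 15, 17, 18, 19, 20, 23, 24, 25, 27, 28, 30, 33, 34, 37.
n = 23.
r = 1 + (55/100)·(23 − 1) = 1 + 12.1 = 13.1.
Rank 13 is 19 and rank 14 is 20.
Interpolate: 19 + 0.1·(20 − 19) = 19 + 0.1·1 = 19.1.

19.10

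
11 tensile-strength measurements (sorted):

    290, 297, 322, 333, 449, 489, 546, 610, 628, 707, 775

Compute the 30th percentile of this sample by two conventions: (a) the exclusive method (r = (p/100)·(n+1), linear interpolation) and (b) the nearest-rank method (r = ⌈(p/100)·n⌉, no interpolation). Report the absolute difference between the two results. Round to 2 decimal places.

4.40

n = 11.
(a) r = 3.6; between ranks 3 (322) and 4 (333): 328.6.
(b) the nearest-rank method: rank 4 → 333.
|328.6 − 333| = 4.4.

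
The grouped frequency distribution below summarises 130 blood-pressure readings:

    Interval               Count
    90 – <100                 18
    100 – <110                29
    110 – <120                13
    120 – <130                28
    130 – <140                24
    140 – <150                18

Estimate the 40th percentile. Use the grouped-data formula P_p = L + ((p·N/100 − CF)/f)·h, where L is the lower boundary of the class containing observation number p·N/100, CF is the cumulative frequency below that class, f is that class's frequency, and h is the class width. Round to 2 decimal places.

113.85

N = 130; target position k = 40/100 · 130 = 52.
Cumulative frequencies: 18, 47, 60, 88, 112, 130.
Observation 52 falls in the class 110 – <120.
L = 110, CF = 47, f = 13, h = 10.
P40 = 110 + ((52 − 47)/13)·10 = 110 + 3.84615 = 113.846.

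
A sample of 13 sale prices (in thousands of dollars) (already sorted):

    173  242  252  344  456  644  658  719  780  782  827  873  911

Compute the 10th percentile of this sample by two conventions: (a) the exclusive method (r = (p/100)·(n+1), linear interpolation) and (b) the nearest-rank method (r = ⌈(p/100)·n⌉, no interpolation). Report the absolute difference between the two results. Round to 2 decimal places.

n = 13.
(a) r = 1.4; between ranks 1 (173) and 2 (242): 200.6.
(b) the nearest-rank method: rank 2 → 242.
|200.6 − 242| = 41.4.

41.40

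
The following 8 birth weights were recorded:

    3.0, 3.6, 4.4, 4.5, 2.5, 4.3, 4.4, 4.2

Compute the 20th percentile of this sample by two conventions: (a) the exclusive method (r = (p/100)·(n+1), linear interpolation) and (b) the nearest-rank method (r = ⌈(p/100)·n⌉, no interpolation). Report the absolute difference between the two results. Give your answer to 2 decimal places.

Sorted: 2.5, 3.0, 3.6, 4.2, 4.3, 4.4, 4.4, 4.5.
n = 8.
(a) r = 1.8; between ranks 1 (2.5) and 2 (3.0): 2.9.
(b) the nearest-rank method: rank 2 → 3.
|2.9 − 3| = 0.1.

0.10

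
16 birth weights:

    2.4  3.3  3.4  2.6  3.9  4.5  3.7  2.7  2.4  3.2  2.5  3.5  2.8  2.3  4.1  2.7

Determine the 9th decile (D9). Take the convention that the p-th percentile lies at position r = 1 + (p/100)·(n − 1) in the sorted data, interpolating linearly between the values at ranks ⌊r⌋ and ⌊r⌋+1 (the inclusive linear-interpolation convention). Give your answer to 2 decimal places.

4.00

Sorted: 2.3, 2.4, 2.4, 2.5, 2.6, 2.7, 2.7, 2.8, 3.2, 3.3, 3.4, 3.5, 3.7, 3.9, 4.1, 4.5.
n = 16.
r = 1 + (90/100)·(16 − 1) = 1 + 13.5 = 14.5.
Rank 14 is 3.9 and rank 15 is 4.1.
Interpolate: 3.9 + 0.5·(4.1 − 3.9) = 3.9 + 0.5·0.2 = 4.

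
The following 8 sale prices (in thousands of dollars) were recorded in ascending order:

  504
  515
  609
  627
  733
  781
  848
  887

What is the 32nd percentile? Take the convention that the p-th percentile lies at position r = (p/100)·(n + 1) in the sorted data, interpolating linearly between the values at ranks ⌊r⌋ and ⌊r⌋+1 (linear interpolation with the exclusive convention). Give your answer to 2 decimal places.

597.72

n = 8.
r = (32/100)·(8 + 1) = 2.88.
Rank 2 is 515 and rank 3 is 609.
Interpolate: 515 + 0.88·(609 − 515) = 515 + 0.88·94 = 597.72.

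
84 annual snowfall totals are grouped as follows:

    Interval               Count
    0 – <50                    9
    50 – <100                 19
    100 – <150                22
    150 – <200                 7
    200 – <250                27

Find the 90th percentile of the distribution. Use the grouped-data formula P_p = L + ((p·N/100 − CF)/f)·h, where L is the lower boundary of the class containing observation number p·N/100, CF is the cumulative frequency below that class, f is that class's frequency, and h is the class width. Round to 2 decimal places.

234.44

N = 84; target position k = 90/100 · 84 = 75.6.
Cumulative frequencies: 9, 28, 50, 57, 84.
Observation 75.6 falls in the class 200 – <250.
L = 200, CF = 57, f = 27, h = 50.
P90 = 200 + ((75.6 − 57)/27)·50 = 200 + 34.4444 = 234.444.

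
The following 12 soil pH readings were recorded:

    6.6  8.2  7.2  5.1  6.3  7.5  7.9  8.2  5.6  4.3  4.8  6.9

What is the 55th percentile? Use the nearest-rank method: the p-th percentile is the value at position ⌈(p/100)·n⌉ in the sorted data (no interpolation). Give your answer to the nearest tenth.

Sorted: 4.3, 4.8, 5.1, 5.6, 6.3, 6.6, 6.9, 7.2, 7.5, 7.9, 8.2, 8.2.
n = 12.
Position = ⌈55/100 · 12⌉ = ⌈6.6⌉ = 7.
The value at rank 7 is 6.9.

6.9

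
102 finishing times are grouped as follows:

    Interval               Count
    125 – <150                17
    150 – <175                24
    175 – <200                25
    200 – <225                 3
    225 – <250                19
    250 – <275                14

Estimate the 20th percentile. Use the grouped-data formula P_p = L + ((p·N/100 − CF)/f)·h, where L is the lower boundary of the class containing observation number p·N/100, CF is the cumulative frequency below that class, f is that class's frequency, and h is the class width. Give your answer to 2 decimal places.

153.54

N = 102; target position k = 20/100 · 102 = 20.4.
Cumulative frequencies: 17, 41, 66, 69, 88, 102.
Observation 20.4 falls in the class 150 – <175.
L = 150, CF = 17, f = 24, h = 25.
P20 = 150 + ((20.4 − 17)/24)·25 = 150 + 3.54167 = 153.542.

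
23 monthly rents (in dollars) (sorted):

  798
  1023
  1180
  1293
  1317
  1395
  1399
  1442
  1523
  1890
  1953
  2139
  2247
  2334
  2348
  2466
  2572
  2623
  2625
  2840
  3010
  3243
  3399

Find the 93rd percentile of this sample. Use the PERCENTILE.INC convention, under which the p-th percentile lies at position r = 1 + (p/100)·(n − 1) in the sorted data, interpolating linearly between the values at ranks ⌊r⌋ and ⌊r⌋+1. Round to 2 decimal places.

3117.18

n = 23.
r = 1 + (93/100)·(23 − 1) = 1 + 20.46 = 21.46.
Rank 21 is 3010 and rank 22 is 3243.
Interpolate: 3010 + 0.46·(3243 − 3010) = 3010 + 0.46·233 = 3117.18.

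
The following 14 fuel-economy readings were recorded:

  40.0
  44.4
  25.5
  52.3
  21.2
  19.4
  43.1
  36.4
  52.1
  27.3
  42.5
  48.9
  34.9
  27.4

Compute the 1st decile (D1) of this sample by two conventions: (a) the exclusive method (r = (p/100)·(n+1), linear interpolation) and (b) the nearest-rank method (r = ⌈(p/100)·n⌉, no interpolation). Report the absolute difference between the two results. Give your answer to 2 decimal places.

Sorted: 19.4, 21.2, 25.5, 27.3, 27.4, 34.9, 36.4, 40.0, 42.5, 43.1, 44.4, 48.9, 52.1, 52.3.
n = 14.
(a) r = 1.5; between ranks 1 (19.4) and 2 (21.2): 20.3.
(b) the nearest-rank method: rank 2 → 21.2.
|20.3 − 21.2| = 0.9.

0.90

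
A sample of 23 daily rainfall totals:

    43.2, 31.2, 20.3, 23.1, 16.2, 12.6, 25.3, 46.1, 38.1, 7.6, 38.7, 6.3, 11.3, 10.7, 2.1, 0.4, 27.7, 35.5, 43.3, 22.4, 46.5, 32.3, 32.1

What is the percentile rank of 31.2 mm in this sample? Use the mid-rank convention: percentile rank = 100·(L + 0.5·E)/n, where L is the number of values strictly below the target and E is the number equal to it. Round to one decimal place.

58.7

Sorted: 0.4, 2.1, 6.3, 7.6, 10.7, 11.3, 12.6, 16.2, 20.3, 22.4, 23.1, 25.3, 27.7, 31.2, 32.1, 32.3, 35.5, 38.1, 38.7, 43.2, 43.3, 46.1, 46.5.
Count below 31.2: L = 13; count equal: E = 1; n = 23.
Percentile rank = 100·(13 + 0.5·1)/23 = 100·13.5/23 = 58.7.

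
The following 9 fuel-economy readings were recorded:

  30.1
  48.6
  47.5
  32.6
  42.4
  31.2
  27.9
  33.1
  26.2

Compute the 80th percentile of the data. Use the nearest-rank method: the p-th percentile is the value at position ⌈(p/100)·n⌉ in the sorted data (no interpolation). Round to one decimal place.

47.5

Sorted: 26.2, 27.9, 30.1, 31.2, 32.6, 33.1, 42.4, 47.5, 48.6.
n = 9.
Position = ⌈80/100 · 9⌉ = ⌈7.2⌉ = 8.
The value at rank 8 is 47.5.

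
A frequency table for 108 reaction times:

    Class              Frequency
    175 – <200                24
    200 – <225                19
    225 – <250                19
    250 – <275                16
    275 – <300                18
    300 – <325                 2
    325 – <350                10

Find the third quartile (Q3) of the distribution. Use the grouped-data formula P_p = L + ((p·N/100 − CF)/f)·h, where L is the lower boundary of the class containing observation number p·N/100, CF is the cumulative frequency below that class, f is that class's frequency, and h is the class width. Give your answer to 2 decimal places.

279.17

N = 108; target position k = 75/100 · 108 = 81.
Cumulative frequencies: 24, 43, 62, 78, 96, 98, 108.
Observation 81 falls in the class 275 – <300.
L = 275, CF = 78, f = 18, h = 25.
P75 = 275 + ((81 − 78)/18)·25 = 275 + 4.16667 = 279.167.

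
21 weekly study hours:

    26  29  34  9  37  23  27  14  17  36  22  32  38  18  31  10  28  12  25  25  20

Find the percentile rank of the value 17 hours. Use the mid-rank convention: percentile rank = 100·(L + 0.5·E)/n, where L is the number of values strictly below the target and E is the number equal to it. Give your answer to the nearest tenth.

21.4

Sorted: 9, 10, 12, 14, 17, 18, 20, 22, 23, 25, 25, 26, 27, 28, 29, 31, 32, 34, 36, 37, 38.
Count below 17: L = 4; count equal: E = 1; n = 21.
Percentile rank = 100·(4 + 0.5·1)/21 = 100·4.5/21 = 21.43.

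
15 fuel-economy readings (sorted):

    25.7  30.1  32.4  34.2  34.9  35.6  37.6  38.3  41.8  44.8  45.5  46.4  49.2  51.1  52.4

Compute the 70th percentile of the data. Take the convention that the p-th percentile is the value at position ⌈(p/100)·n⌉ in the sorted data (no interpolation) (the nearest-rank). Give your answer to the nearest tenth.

n = 15.
Position = ⌈70/100 · 15⌉ = ⌈10.5⌉ = 11.
The value at rank 11 is 45.5.

45.5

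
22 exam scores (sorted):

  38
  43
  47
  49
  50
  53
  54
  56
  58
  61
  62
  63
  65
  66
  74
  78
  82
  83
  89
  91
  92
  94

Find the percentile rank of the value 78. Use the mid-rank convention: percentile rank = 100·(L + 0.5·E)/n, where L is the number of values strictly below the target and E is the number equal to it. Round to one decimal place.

70.5

Count below 78: L = 15; count equal: E = 1; n = 22.
Percentile rank = 100·(15 + 0.5·1)/22 = 100·15.5/22 = 70.45.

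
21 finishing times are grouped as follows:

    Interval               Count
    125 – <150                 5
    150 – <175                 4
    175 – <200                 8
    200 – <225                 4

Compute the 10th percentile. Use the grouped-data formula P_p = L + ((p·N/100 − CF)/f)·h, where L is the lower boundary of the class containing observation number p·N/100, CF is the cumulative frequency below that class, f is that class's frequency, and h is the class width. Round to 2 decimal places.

135.50

N = 21; target position k = 10/100 · 21 = 2.1.
Cumulative frequencies: 5, 9, 17, 21.
Observation 2.1 falls in the class 125 – <150.
L = 125, CF = 0, f = 5, h = 25.
P10 = 125 + ((2.1 − 0)/5)·25 = 125 + 10.5 = 135.5.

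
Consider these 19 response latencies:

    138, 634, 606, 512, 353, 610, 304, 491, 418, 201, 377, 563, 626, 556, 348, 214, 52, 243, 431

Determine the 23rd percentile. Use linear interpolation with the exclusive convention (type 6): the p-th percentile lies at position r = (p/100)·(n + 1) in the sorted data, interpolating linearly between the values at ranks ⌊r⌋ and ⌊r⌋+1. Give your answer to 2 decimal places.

231.40

Sorted: 52, 138, 201, 214, 243, 304, 348, 353, 377, 418, 431, 491, 512, 556, 563, 606, 610, 626, 634.
n = 19.
r = (23/100)·(19 + 1) = 4.6.
Rank 4 is 214 and rank 5 is 243.
Interpolate: 214 + 0.6·(243 − 214) = 214 + 0.6·29 = 231.4.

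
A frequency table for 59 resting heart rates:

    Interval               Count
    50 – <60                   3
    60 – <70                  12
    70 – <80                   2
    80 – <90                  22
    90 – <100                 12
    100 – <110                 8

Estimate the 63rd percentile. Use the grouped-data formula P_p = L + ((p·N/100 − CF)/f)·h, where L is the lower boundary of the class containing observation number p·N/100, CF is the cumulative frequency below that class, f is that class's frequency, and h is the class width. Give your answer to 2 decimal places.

N = 59; target position k = 63/100 · 59 = 37.17.
Cumulative frequencies: 3, 15, 17, 39, 51, 59.
Observation 37.17 falls in the class 80 – <90.
L = 80, CF = 17, f = 22, h = 10.
P63 = 80 + ((37.17 − 17)/22)·10 = 80 + 9.16818 = 89.1682.

89.17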